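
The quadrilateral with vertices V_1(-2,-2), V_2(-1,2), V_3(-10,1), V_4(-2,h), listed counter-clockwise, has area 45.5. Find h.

-9

The doubled signed area Σ (x_i y_{i+1} − x_{i+1} y_i) is linear in h.
With h=0 it equals 19; the coefficient of h is -8 (from the two edges through V_4).
So -8·h + 19 = 2·45.5 = 91 ⇒ h = -9.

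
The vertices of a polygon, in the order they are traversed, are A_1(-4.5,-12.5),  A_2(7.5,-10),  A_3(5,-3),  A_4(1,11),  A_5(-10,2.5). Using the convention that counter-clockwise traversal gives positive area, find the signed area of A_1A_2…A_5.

236.5

A_1→A_2: (-4.5)(-10) − (7.5)(-12.5) = 138.75
A_2→A_3: (7.5)(-3) − (5)(-10) = 27.5
A_3→A_4: (5)(11) − (1)(-3) = 58
A_4→A_5: (1)(2.5) − (-10)(11) = 112.5
A_5→A_1: (-10)(-12.5) − (-4.5)(2.5) = 136.25
Σ = 473
Signed area = Σ/2 = 236.5 (positive ⇒ counter-clockwise traversal).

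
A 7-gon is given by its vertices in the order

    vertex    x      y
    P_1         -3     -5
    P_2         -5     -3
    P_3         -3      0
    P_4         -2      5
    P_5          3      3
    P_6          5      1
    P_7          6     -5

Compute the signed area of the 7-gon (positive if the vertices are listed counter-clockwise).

Apply the shoelace (surveyor's) formula: 2A = Σ (x_i·y_{i+1} − x_{i+1}·y_i), indices taken mod 7.
Σ = (-16) + (-9) + (-15) + (-21) + (-12) + (-31) + (-45) = -149
Signed area = Σ/2 = -74.5 (negative ⇒ clockwise traversal).

-74.5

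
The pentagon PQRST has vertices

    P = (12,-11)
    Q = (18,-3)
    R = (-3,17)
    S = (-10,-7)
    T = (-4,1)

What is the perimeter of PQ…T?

94

|PQ| = √((6)² + (8)²) = √100 = 10
|QR| = √((-21)² + (20)²) = √841 = 29
|RS| = √((-7)² + (-24)²) = √625 = 25
|ST| = √((6)² + (8)²) = √100 = 10
|TP| = √((16)² + (-12)²) = √400 = 20
Perimeter = 10 + 29 + 25 + 10 + 20 = 94.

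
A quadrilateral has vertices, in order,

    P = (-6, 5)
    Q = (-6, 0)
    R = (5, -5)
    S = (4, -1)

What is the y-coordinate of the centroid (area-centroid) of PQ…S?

-34/267

Apply the surveyor's formula. First the cross-terms c_i = x_i·y_{i+1} − x_{i+1}·y_i:
  30, 30, 15, 14  ⇒  2A = 89, A = 44.5.
Then Σ (y_i + y_{i+1})·c_i = -34, so ȳ = -34 / (6·44.5) = -34/267.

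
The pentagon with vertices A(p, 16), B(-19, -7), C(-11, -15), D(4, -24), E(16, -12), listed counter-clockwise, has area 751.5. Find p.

The doubled signed area Σ (x_i y_{i+1} − x_{i+1} y_i) is linear in p.
With p=0 it equals 1428; the coefficient of p is 5 (from the two edges through A).
So 5·p + 1428 = 2·751.5 = 1503 ⇒ p = 15.

15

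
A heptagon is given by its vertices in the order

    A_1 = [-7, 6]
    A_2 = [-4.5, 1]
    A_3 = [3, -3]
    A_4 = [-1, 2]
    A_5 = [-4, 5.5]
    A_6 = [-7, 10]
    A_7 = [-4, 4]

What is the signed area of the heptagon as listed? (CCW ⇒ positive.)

25.25

Σ = (20) + (10.5) + (3) + (2.5) + (-1.5) + (12) + (4) = 50.5
Signed area = Σ/2 = 25.25 (positive ⇒ counter-clockwise traversal).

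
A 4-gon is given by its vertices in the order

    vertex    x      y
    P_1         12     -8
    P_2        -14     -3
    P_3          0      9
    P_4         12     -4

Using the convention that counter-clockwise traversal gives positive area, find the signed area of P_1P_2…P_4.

Σ = (-148) + (-126) + (-108) + (-48) = -430
Signed area = Σ/2 = -215 (negative ⇒ clockwise traversal).

-215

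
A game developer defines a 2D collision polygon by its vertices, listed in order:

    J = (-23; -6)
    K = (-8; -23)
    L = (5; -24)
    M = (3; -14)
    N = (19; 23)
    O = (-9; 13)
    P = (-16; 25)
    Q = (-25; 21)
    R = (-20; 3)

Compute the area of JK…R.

Apply the surveyor's formula: 2A = Σ (x_i·y_{i+1} − x_{i+1}·y_i), indices taken mod 9.
Σ = (481) + (307) + (2) + (335) + (454) + (-17) + (289) + (345) + (189) = 2385
Area = |Σ|/2 = 1192.5.

1192.5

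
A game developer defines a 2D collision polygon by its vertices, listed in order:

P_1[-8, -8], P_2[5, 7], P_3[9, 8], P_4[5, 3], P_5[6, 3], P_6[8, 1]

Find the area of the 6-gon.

Apply the shoelace formula: 2A = Σ (x_i·y_{i+1} − x_{i+1}·y_i), indices taken mod 6.
P_1→P_2: (-8)(7) − (5)(-8) = -16
P_2→P_3: (5)(8) − (9)(7) = -23
P_3→P_4: (9)(3) − (5)(8) = -13
P_4→P_5: (5)(3) − (6)(3) = -3
P_5→P_6: (6)(1) − (8)(3) = -18
P_6→P_1: (8)(-8) − (-8)(1) = -56
Σ = -129
Area = |Σ|/2 = 64.5.

64.5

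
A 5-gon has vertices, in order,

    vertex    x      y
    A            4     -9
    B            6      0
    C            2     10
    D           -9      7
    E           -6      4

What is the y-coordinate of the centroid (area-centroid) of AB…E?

293/131

Apply the shoelace formula. First the cross-terms c_i = x_i·y_{i+1} − x_{i+1}·y_i:
  54, 60, 104, 6, 38  ⇒  2A = 262, A = 131.
Then Σ (y_i + y_{i+1})·c_i = 1758, so ȳ = 1758 / (6·131) = 293/131.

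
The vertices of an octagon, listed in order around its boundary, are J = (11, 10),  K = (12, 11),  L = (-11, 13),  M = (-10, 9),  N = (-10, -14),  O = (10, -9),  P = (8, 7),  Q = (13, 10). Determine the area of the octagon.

Apply the shoelace (surveyor's) formula: 2A = Σ (x_i·y_{i+1} − x_{i+1}·y_i), indices taken mod 8.
Σ = (1) + (277) + (31) + (230) + (230) + (142) + (-11) + (20) = 920
Area = |Σ|/2 = 460.

460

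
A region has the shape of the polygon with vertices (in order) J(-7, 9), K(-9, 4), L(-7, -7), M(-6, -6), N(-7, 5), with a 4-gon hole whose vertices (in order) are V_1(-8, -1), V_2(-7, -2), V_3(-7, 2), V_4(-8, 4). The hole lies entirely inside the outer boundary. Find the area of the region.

Outer boundary:
Apply the shoelace formula: 2A = Σ (x_i·y_{i+1} − x_{i+1}·y_i), indices taken mod 5.
Σ = (53) + (91) + (0) + (-72) + (-28) = 44
Area = |Σ|/2 = 22.
Hole:
V_1→V_2: (-8)(-2) − (-7)(-1) = 9
V_2→V_3: (-7)(2) − (-7)(-2) = -28
V_3→V_4: (-7)(4) − (-8)(2) = -12
V_4→V_1: (-8)(-1) − (-8)(4) = 40
Σ = 9
Area = |Σ|/2 = 4.5.
Net area = 22 − 4.5 = 17.5.

17.5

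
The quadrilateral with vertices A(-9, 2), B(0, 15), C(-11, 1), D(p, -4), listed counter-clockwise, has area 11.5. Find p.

Write out the shoelace sum; only the two edges meeting at D involve p:
2·Area = [((-11)·(-4) − p·1) + (p·2 − (-9)·(-4))] + 30
       = 1·p + 38 = 23
⇒ p = -15.

-15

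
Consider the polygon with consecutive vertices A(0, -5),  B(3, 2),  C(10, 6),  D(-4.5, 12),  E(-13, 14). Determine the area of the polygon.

Σ = (15) + (-2) + (147) + (93) + (65) = 318
Area = |Σ|/2 = 159.

159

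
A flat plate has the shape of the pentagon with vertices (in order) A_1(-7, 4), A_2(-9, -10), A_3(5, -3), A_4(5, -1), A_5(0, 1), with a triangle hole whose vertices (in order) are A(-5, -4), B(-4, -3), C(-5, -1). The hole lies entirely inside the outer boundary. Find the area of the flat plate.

Outer boundary:
Apply the surveyor's formula: 2A = Σ (x_i·y_{i+1} − x_{i+1}·y_i), indices taken mod 5.
A_1→A_2: (-7)(-10) − (-9)(4) = 106
A_2→A_3: (-9)(-3) − (5)(-10) = 77
A_3→A_4: (5)(-1) − (5)(-3) = 10
A_4→A_5: (5)(1) − (0)(-1) = 5
A_5→A_1: (0)(4) − (-7)(1) = 7
Σ = 205
Area = |Σ|/2 = 102.5.
Hole:
Apply the shoelace formula: 2A = Σ (x_i·y_{i+1} − x_{i+1}·y_i), indices taken mod 3.
Σ = (-1) + (-11) + (15) = 3
Area = |Σ|/2 = 1.5.
Net area = 102.5 − 1.5 = 101.

101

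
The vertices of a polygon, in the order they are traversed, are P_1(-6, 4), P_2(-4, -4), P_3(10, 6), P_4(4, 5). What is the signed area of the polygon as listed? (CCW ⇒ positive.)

64

Apply the surveyor's formula: 2A = Σ (x_i·y_{i+1} − x_{i+1}·y_i), indices taken mod 4.
Σ = (40) + (16) + (26) + (46) = 128
Signed area = Σ/2 = 64 (positive ⇒ counter-clockwise traversal).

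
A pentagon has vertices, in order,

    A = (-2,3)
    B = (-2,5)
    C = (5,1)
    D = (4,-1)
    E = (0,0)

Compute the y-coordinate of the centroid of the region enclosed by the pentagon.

Apply the shoelace (surveyor's) formula. First the cross-terms c_i = x_i·y_{i+1} − x_{i+1}·y_i:
  -4, -27, -9, 0, 0  ⇒  2A = -40, A = -20.
Then Σ (y_i + y_{i+1})·c_i = -194, so ȳ = -194 / (6·(-20)) = 97/60.

97/60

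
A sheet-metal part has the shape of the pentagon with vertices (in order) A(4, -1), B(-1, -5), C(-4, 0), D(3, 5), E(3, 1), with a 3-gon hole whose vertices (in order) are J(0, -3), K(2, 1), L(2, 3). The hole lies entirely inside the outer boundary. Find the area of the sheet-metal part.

38

Outer boundary:
Apply the shoelace formula: 2A = Σ (x_i·y_{i+1} − x_{i+1}·y_i), indices taken mod 5.
Σ = (-21) + (-20) + (-20) + (-12) + (-7) = -80
Area = |Σ|/2 = 40.
Hole:
Apply the shoelace (surveyor's) formula: 2A = Σ (x_i·y_{i+1} − x_{i+1}·y_i), indices taken mod 3.
Σ = (6) + (4) + (-6) = 4
Area = |Σ|/2 = 2.
Net area = 40 − 2 = 38.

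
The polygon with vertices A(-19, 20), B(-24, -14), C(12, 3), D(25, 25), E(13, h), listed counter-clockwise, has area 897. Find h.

The doubled signed area Σ (x_i y_{i+1} − x_{i+1} y_i) is linear in h.
With h=0 it equals 1002; the coefficient of h is 44 (from the two edges through E).
So 44·h + 1002 = 2·897 = 1794 ⇒ h = 18.

18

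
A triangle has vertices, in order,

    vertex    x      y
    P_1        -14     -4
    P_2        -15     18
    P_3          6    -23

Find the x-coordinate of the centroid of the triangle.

-23/3

Apply Gauss's area formula. First the cross-terms c_i = x_i·y_{i+1} − x_{i+1}·y_i:
  -312, 237, -346  ⇒  2A = -421, A = -210.5.
Then Σ (x_i + x_{i+1})·c_i = 9683, so x̄ = 9683 / (6·(-210.5)) = -23/3.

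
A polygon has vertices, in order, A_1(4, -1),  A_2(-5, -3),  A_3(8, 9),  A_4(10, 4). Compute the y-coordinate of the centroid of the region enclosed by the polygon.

Apply the shoelace formula. First the cross-terms c_i = x_i·y_{i+1} − x_{i+1}·y_i:
  -17, -21, -58, -26  ⇒  2A = -122, A = -61.
Then Σ (y_i + y_{i+1})·c_i = -890, so ȳ = -890 / (6·(-61)) = 445/183.

445/183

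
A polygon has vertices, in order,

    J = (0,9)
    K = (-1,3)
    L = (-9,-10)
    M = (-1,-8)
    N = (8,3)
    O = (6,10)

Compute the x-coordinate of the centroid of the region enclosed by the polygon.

124/171

Apply the surveyor's formula. First the cross-terms c_i = x_i·y_{i+1} − x_{i+1}·y_i:
  9, 37, 62, 61, 62, 54  ⇒  2A = 285, A = 142.5.
Then Σ (x_i + x_{i+1})·c_i = 620, so x̄ = 620 / (6·142.5) = 124/171.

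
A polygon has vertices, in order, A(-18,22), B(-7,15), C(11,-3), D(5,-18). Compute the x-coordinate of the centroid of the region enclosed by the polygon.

-242/219

Apply the shoelace (surveyor's) formula. First the cross-terms c_i = x_i·y_{i+1} − x_{i+1}·y_i:
  -116, -144, -183, -214  ⇒  2A = -657, A = -328.5.
Then Σ (x_i + x_{i+1})·c_i = 2178, so x̄ = 2178 / (6·(-328.5)) = -242/219.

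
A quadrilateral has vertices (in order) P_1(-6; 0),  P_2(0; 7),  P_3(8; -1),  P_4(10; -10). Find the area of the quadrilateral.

114

Σ = (-42) + (-56) + (-70) + (-60) = -228
Area = |Σ|/2 = 114.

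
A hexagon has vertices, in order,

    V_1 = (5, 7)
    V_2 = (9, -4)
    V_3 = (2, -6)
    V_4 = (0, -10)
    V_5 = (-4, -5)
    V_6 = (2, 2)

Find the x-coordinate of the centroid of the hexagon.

Apply the surveyor's formula. First the cross-terms c_i = x_i·y_{i+1} − x_{i+1}·y_i:
  -83, -46, -20, -40, 2, 4  ⇒  2A = -183, A = -91.5.
Then Σ (x_i + x_{i+1})·c_i = -1524, so x̄ = -1524 / (6·(-91.5)) = 508/183.

508/183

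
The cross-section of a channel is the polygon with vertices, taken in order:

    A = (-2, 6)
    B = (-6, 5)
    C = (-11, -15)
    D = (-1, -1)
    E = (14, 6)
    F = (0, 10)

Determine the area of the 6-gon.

167.5

Cross-terms: 26, 145, -4, 8, 140, 20  ⇒  Σ = 335
Area = |Σ|/2 = 167.5.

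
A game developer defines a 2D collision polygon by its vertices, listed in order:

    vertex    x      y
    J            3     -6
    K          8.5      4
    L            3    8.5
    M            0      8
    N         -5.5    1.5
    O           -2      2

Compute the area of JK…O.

Apply the surveyor's formula: 2A = Σ (x_i·y_{i+1} − x_{i+1}·y_i), indices taken mod 6.
Σ = (63) + (60.25) + (24) + (44) + (-8) + (6) = 189.25
Area = |Σ|/2 = 94.625.

94.625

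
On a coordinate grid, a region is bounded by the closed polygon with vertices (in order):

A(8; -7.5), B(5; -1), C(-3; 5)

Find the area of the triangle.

17

Apply the shoelace (surveyor's) formula: 2A = Σ (x_i·y_{i+1} − x_{i+1}·y_i), indices taken mod 3.
Σ = (29.5) + (22) + (-17.5) = 34
Area = |Σ|/2 = 17.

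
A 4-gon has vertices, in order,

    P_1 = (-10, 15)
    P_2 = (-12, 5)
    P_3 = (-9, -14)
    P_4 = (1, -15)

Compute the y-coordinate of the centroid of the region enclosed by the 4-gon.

-214/63

Apply the shoelace (surveyor's) formula. First the cross-terms c_i = x_i·y_{i+1} − x_{i+1}·y_i:
  130, 213, 149, -135  ⇒  2A = 357, A = 178.5.
Then Σ (y_i + y_{i+1})·c_i = -3638, so ȳ = -3638 / (6·178.5) = -214/63.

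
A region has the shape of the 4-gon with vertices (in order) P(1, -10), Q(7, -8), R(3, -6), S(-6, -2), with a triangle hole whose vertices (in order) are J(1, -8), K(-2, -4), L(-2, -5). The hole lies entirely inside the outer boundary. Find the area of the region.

Outer boundary:
Apply the surveyor's formula: 2A = Σ (x_i·y_{i+1} − x_{i+1}·y_i), indices taken mod 4.
Σ = (62) + (-18) + (-42) + (62) = 64
Area = |Σ|/2 = 32.
Hole:
Apply the shoelace (surveyor's) formula: 2A = Σ (x_i·y_{i+1} − x_{i+1}·y_i), indices taken mod 3.
Σ = (-20) + (2) + (21) = 3
Area = |Σ|/2 = 1.5.
Net area = 32 − 1.5 = 30.5.

30.5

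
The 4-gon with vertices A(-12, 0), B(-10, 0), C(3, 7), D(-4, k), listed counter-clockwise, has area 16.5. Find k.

Write out the shoelace sum; only the two edges meeting at D involve k:
2·Area = [(3·k − (-4)·7) + ((-4)·0 − (-12)·k)] + -70
       = 15·k + -42 = 33
⇒ k = 5.

5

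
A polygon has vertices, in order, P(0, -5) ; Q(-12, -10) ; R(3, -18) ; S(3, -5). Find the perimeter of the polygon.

|PQ| = √((-12)² + (-5)²) = √169 = 13
|QR| = √((15)² + (-8)²) = √289 = 17
|RS| = √((0)² + (13)²) = √169 = 13
|SP| = √((-3)² + (0)²) = √9 = 3
Perimeter = 13 + 17 + 13 + 3 = 46.

46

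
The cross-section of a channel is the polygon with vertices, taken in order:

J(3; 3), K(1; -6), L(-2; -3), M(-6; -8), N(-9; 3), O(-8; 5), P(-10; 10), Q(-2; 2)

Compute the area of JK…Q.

Apply the shoelace (surveyor's) formula: 2A = Σ (x_i·y_{i+1} − x_{i+1}·y_i), indices taken mod 8.
Cross-terms: -21, -15, -2, -90, -21, -30, 0, -12  ⇒  Σ = -191
Area = |Σ|/2 = 95.5.

95.5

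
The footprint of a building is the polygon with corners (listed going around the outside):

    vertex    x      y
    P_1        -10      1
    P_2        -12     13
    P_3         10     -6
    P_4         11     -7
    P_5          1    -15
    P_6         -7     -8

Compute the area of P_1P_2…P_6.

269

Apply Gauss's area formula: 2A = Σ (x_i·y_{i+1} − x_{i+1}·y_i), indices taken mod 6.
P_1→P_2: (-10)(13) − (-12)(1) = -118
P_2→P_3: (-12)(-6) − (10)(13) = -58
P_3→P_4: (10)(-7) − (11)(-6) = -4
P_4→P_5: (11)(-15) − (1)(-7) = -158
P_5→P_6: (1)(-8) − (-7)(-15) = -113
P_6→P_1: (-7)(1) − (-10)(-8) = -87
Σ = -538
Area = |Σ|/2 = 269.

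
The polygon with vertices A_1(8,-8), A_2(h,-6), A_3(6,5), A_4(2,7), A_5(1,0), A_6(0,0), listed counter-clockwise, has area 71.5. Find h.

The doubled signed area Σ (x_i y_{i+1} − x_{i+1} y_i) is linear in h.
With h=0 it equals 13; the coefficient of h is 13 (from the two edges through A_2).
So 13·h + 13 = 2·71.5 = 143 ⇒ h = 10.

10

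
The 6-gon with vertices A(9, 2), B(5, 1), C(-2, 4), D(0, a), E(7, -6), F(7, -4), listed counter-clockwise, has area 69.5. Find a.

-6

The doubled signed area Σ (x_i y_{i+1} − x_{i+1} y_i) is linear in a.
With a=0 it equals 85; the coefficient of a is -9 (from the two edges through D).
So -9·a + 85 = 2·69.5 = 139 ⇒ a = -6.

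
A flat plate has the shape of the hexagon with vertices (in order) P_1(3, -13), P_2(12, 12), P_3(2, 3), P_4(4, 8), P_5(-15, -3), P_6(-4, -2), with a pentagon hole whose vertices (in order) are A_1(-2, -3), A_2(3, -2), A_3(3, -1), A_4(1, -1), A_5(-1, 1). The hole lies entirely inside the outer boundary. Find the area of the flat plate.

186.5

Outer boundary:
Apply the surveyor's formula: 2A = Σ (x_i·y_{i+1} − x_{i+1}·y_i), indices taken mod 6.
Σ = (192) + (12) + (4) + (108) + (18) + (58) = 392
Area = |Σ|/2 = 196.
Hole:
Apply the shoelace formula: 2A = Σ (x_i·y_{i+1} − x_{i+1}·y_i), indices taken mod 5.
Σ = (13) + (3) + (-2) + (0) + (5) = 19
Area = |Σ|/2 = 9.5.
Net area = 196 − 9.5 = 186.5.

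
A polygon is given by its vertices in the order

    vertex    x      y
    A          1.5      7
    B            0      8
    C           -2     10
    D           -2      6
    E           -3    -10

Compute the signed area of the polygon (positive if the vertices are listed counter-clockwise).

34

Cross-terms: 12, 16, 8, 38, -6  ⇒  Σ = 68
Signed area = Σ/2 = 34 (positive ⇒ counter-clockwise traversal).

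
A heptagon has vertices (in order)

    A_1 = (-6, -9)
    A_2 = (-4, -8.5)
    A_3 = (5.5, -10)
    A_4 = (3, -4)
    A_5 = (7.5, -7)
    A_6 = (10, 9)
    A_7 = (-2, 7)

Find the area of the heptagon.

Σ = (15) + (86.75) + (8) + (9) + (137.5) + (88) + (60) = 404.25
Area = |Σ|/2 = 202.125.

202.125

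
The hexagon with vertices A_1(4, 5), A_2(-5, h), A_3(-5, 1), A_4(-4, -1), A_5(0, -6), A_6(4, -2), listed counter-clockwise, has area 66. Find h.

The doubled signed area Σ (x_i y_{i+1} − x_{i+1} y_i) is linear in h.
With h=0 it equals 105; the coefficient of h is 9 (from the two edges through A_2).
So 9·h + 105 = 2·66 = 132 ⇒ h = 3.

3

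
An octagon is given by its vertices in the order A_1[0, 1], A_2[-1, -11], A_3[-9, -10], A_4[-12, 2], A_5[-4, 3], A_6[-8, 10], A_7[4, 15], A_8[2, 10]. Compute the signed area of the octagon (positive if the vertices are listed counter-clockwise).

Apply the shoelace (surveyor's) formula: 2A = Σ (x_i·y_{i+1} − x_{i+1}·y_i), indices taken mod 8.
Σ = (1) + (-89) + (-138) + (-28) + (-16) + (-160) + (10) + (2) = -418
Signed area = Σ/2 = -209 (negative ⇒ clockwise traversal).

-209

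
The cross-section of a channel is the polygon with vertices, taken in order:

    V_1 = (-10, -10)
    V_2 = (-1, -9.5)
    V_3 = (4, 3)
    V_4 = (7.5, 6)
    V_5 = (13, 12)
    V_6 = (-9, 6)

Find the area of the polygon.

234.75

Σ = (85) + (35) + (1.5) + (12) + (186) + (150) = 469.5
Area = |Σ|/2 = 234.75.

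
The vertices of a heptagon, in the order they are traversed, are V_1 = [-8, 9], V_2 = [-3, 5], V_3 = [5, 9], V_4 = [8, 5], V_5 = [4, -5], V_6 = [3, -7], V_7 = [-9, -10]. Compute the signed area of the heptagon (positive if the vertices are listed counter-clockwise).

-219.5

Σ = (-13) + (-52) + (-47) + (-60) + (-13) + (-93) + (-161) = -439
Signed area = Σ/2 = -219.5 (negative ⇒ clockwise traversal).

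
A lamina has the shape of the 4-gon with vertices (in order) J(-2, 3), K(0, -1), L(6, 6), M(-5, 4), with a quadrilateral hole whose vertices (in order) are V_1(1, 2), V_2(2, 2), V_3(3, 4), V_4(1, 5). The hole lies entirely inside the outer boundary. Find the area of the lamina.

Outer boundary:
Apply the surveyor's formula: 2A = Σ (x_i·y_{i+1} − x_{i+1}·y_i), indices taken mod 4.
Σ = (2) + (6) + (54) + (-7) = 55
Area = |Σ|/2 = 27.5.
Hole:
Apply the shoelace (surveyor's) formula: 2A = Σ (x_i·y_{i+1} − x_{i+1}·y_i), indices taken mod 4.
Σ = (-2) + (2) + (11) + (-3) = 8
Area = |Σ|/2 = 4.
Net area = 27.5 − 4 = 23.5.

23.5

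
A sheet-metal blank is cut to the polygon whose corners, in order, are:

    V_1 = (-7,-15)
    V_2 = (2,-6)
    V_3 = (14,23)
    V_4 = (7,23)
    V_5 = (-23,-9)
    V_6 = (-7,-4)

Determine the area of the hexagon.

Apply the surveyor's formula: 2A = Σ (x_i·y_{i+1} − x_{i+1}·y_i), indices taken mod 6.
Σ = (72) + (130) + (161) + (466) + (29) + (77) = 935
Area = |Σ|/2 = 467.5.

467.5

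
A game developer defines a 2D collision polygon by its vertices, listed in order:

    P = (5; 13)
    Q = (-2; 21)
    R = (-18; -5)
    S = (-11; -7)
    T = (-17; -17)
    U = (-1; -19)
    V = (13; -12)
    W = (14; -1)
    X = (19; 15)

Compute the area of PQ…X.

889.5

Cross-terms: 131, 388, 71, 68, 306, 259, 155, 229, 172  ⇒  Σ = 1779
Area = |Σ|/2 = 889.5.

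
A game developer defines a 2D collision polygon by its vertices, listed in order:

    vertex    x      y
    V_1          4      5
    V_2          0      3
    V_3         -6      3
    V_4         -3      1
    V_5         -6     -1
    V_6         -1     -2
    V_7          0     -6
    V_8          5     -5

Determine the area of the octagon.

V_1→V_2: (4)(3) − (0)(5) = 12
V_2→V_3: (0)(3) − (-6)(3) = 18
V_3→V_4: (-6)(1) − (-3)(3) = 3
V_4→V_5: (-3)(-1) − (-6)(1) = 9
V_5→V_6: (-6)(-2) − (-1)(-1) = 11
V_6→V_7: (-1)(-6) − (0)(-2) = 6
V_7→V_8: (0)(-5) − (5)(-6) = 30
V_8→V_1: (5)(5) − (4)(-5) = 45
Σ = 134
Area = |Σ|/2 = 67.

67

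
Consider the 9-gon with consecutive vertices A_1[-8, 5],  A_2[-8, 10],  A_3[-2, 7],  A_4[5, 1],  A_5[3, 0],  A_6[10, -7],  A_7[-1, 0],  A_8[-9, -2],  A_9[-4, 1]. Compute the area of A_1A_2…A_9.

85.5

Σ = (-40) + (-36) + (-37) + (-3) + (-21) + (-7) + (2) + (-17) + (-12) = -171
Area = |Σ|/2 = 85.5.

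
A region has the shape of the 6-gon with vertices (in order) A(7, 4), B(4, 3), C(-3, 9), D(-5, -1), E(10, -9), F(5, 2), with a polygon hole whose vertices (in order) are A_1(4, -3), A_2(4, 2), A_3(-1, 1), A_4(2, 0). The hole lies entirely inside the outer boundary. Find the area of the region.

Outer boundary:
A→B: (7)(3) − (4)(4) = 5
B→C: (4)(9) − (-3)(3) = 45
C→D: (-3)(-1) − (-5)(9) = 48
D→E: (-5)(-9) − (10)(-1) = 55
E→F: (10)(2) − (5)(-9) = 65
F→A: (5)(4) − (7)(2) = 6
Σ = 224
Area = |Σ|/2 = 112.
Hole:
Σ = (20) + (6) + (-2) + (-6) = 18
Area = |Σ|/2 = 9.
Net area = 112 − 9 = 103.

103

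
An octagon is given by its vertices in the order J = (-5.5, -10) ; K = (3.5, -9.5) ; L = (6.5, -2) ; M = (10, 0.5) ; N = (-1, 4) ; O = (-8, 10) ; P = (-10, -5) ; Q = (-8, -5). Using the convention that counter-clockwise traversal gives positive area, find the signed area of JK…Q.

215.125

Apply the shoelace formula: 2A = Σ (x_i·y_{i+1} − x_{i+1}·y_i), indices taken mod 8.
Cross-terms: 87.25, 54.75, 23.25, 40.5, 22, 140, 10, 52.5  ⇒  Σ = 430.25
Signed area = Σ/2 = 215.125 (positive ⇒ counter-clockwise traversal).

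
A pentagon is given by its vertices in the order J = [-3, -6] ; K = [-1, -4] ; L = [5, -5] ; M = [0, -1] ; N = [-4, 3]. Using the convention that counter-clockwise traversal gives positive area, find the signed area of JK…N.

27.5

Σ = (6) + (25) + (-5) + (-4) + (33) = 55
Signed area = Σ/2 = 27.5 (positive ⇒ counter-clockwise traversal).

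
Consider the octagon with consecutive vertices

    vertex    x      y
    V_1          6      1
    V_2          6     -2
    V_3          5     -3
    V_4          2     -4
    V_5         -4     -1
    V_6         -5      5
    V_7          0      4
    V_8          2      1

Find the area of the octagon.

57.5

Apply the shoelace (surveyor's) formula: 2A = Σ (x_i·y_{i+1} − x_{i+1}·y_i), indices taken mod 8.
V_1→V_2: (6)(-2) − (6)(1) = -18
V_2→V_3: (6)(-3) − (5)(-2) = -8
V_3→V_4: (5)(-4) − (2)(-3) = -14
V_4→V_5: (2)(-1) − (-4)(-4) = -18
V_5→V_6: (-4)(5) − (-5)(-1) = -25
V_6→V_7: (-5)(4) − (0)(5) = -20
V_7→V_8: (0)(1) − (2)(4) = -8
V_8→V_1: (2)(1) − (6)(1) = -4
Σ = -115
Area = |Σ|/2 = 57.5.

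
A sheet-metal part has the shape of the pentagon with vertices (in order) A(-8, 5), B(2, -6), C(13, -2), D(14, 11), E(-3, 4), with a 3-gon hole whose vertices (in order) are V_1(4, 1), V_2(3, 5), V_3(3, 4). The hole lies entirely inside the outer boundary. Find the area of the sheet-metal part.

Outer boundary:
Σ = (38) + (74) + (171) + (89) + (17) = 389
Area = |Σ|/2 = 194.5.
Hole:
V_1→V_2: (4)(5) − (3)(1) = 17
V_2→V_3: (3)(4) − (3)(5) = -3
V_3→V_1: (3)(1) − (4)(4) = -13
Σ = 1
Area = |Σ|/2 = 0.5.
Net area = 194.5 − 0.5 = 194.

194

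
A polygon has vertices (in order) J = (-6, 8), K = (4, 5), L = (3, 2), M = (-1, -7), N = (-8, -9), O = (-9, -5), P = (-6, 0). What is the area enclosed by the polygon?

Σ = (-62) + (-7) + (-19) + (-47) + (-41) + (-30) + (-48) = -254
Area = |Σ|/2 = 127.

127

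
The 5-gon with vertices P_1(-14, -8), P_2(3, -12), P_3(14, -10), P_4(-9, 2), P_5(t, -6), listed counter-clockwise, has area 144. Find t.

Write out the shoelace sum; only the two edges meeting at P_5 involve t:
2·Area = [((-9)·(-6) − t·2) + (t·(-8) − (-14)·(-6))] + 268
       = -10·t + 238 = 288
⇒ t = -5.

-5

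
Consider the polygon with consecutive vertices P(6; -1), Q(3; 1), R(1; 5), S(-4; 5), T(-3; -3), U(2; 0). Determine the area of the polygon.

39.5

Apply Gauss's area formula: 2A = Σ (x_i·y_{i+1} − x_{i+1}·y_i), indices taken mod 6.
P→Q: (6)(1) − (3)(-1) = 9
Q→R: (3)(5) − (1)(1) = 14
R→S: (1)(5) − (-4)(5) = 25
S→T: (-4)(-3) − (-3)(5) = 27
T→U: (-3)(0) − (2)(-3) = 6
U→P: (2)(-1) − (6)(0) = -2
Σ = 79
Area = |Σ|/2 = 39.5.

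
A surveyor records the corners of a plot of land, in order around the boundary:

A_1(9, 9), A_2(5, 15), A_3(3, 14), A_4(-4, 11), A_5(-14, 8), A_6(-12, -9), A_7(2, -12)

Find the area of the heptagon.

Apply the shoelace (surveyor's) formula: 2A = Σ (x_i·y_{i+1} − x_{i+1}·y_i), indices taken mod 7.
Σ = (90) + (25) + (89) + (122) + (222) + (162) + (126) = 836
Area = |Σ|/2 = 418.

418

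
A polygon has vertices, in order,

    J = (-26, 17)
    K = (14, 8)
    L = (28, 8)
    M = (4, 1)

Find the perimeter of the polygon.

|JK| = √((40)² + (-9)²) = √1681 = 41
|KL| = √((14)² + (0)²) = √196 = 14
|LM| = √((-24)² + (-7)²) = √625 = 25
|MJ| = √((-30)² + (16)²) = √1156 = 34
Perimeter = 41 + 14 + 25 + 34 = 114.

114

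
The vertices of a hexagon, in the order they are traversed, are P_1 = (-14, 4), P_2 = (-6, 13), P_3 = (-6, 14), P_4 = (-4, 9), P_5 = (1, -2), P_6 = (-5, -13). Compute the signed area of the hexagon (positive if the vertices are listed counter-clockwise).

-194

Σ = (-158) + (-6) + (2) + (-1) + (-23) + (-202) = -388
Signed area = Σ/2 = -194 (negative ⇒ clockwise traversal).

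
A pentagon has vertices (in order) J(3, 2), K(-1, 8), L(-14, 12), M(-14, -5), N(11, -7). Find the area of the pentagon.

Apply the shoelace (surveyor's) formula: 2A = Σ (x_i·y_{i+1} − x_{i+1}·y_i), indices taken mod 5.
Σ = (26) + (100) + (238) + (153) + (43) = 560
Area = |Σ|/2 = 280.

280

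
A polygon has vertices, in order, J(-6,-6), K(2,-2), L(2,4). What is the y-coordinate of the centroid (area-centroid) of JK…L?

-4/3

Apply Gauss's area formula. First the cross-terms c_i = x_i·y_{i+1} − x_{i+1}·y_i:
  24, 12, 12  ⇒  2A = 48, A = 24.
Then Σ (y_i + y_{i+1})·c_i = -192, so ȳ = -192 / (6·24) = -4/3.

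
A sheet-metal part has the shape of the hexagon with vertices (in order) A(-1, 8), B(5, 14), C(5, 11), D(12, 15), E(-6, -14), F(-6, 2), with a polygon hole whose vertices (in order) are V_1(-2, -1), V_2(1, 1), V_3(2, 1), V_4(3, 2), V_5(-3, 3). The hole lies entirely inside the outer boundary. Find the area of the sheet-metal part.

161.5

Outer boundary:
Apply the shoelace (surveyor's) formula: 2A = Σ (x_i·y_{i+1} − x_{i+1}·y_i), indices taken mod 6.
Σ = (-54) + (-15) + (-57) + (-78) + (-96) + (-46) = -346
Area = |Σ|/2 = 173.
Hole:
Apply the shoelace formula: 2A = Σ (x_i·y_{i+1} − x_{i+1}·y_i), indices taken mod 5.
Σ = (-1) + (-1) + (1) + (15) + (9) = 23
Area = |Σ|/2 = 11.5.
Net area = 173 − 11.5 = 161.5.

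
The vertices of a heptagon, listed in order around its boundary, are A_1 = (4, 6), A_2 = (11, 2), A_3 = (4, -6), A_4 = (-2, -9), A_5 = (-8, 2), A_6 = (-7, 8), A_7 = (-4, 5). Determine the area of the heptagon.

176.5

Apply the shoelace formula: 2A = Σ (x_i·y_{i+1} − x_{i+1}·y_i), indices taken mod 7.
A_1→A_2: (4)(2) − (11)(6) = -58
A_2→A_3: (11)(-6) − (4)(2) = -74
A_3→A_4: (4)(-9) − (-2)(-6) = -48
A_4→A_5: (-2)(2) − (-8)(-9) = -76
A_5→A_6: (-8)(8) − (-7)(2) = -50
A_6→A_7: (-7)(5) − (-4)(8) = -3
A_7→A_1: (-4)(6) − (4)(5) = -44
Σ = -353
Area = |Σ|/2 = 176.5.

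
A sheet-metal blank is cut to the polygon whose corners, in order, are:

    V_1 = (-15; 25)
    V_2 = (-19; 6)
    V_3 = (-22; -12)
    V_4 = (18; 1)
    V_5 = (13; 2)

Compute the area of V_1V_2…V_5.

Σ = (385) + (360) + (194) + (23) + (355) = 1317
Area = |Σ|/2 = 658.5.

658.5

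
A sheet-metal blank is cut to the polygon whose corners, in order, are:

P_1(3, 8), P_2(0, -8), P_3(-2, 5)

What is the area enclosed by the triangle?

35.5

Apply the shoelace (surveyor's) formula: 2A = Σ (x_i·y_{i+1} − x_{i+1}·y_i), indices taken mod 3.
P_1→P_2: (3)(-8) − (0)(8) = -24
P_2→P_3: (0)(5) − (-2)(-8) = -16
P_3→P_1: (-2)(8) − (3)(5) = -31
Σ = -71
Area = |Σ|/2 = 35.5.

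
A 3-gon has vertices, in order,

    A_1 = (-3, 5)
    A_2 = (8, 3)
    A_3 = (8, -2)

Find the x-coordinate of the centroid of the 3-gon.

13/3

Apply the surveyor's formula. First the cross-terms c_i = x_i·y_{i+1} − x_{i+1}·y_i:
  -49, -40, 34  ⇒  2A = -55, A = -27.5.
Then Σ (x_i + x_{i+1})·c_i = -715, so x̄ = -715 / (6·(-27.5)) = 13/3.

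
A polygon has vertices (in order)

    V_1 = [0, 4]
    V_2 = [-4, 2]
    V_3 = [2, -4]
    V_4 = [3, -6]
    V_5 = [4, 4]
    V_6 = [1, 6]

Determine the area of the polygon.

Cross-terms: 16, 12, 0, 36, 20, 4  ⇒  Σ = 88
Area = |Σ|/2 = 44.

44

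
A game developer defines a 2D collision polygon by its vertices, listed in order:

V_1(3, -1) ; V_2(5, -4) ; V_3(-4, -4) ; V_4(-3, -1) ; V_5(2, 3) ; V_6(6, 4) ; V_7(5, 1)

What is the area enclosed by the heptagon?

45

Apply the shoelace (surveyor's) formula: 2A = Σ (x_i·y_{i+1} − x_{i+1}·y_i), indices taken mod 7.
V_1→V_2: (3)(-4) − (5)(-1) = -7
V_2→V_3: (5)(-4) − (-4)(-4) = -36
V_3→V_4: (-4)(-1) − (-3)(-4) = -8
V_4→V_5: (-3)(3) − (2)(-1) = -7
V_5→V_6: (2)(4) − (6)(3) = -10
V_6→V_7: (6)(1) − (5)(4) = -14
V_7→V_1: (5)(-1) − (3)(1) = -8
Σ = -90
Area = |Σ|/2 = 45.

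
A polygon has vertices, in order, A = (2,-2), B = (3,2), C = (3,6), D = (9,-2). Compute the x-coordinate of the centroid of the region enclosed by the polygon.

188/39

Apply the surveyor's formula. First the cross-terms c_i = x_i·y_{i+1} − x_{i+1}·y_i:
  10, 12, -60, -14  ⇒  2A = -52, A = -26.
Then Σ (x_i + x_{i+1})·c_i = -752, so x̄ = -752 / (6·(-26)) = 188/39.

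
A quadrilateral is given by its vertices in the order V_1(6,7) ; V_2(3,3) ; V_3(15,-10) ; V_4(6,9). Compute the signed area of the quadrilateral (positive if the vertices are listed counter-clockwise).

Apply the shoelace formula: 2A = Σ (x_i·y_{i+1} − x_{i+1}·y_i), indices taken mod 4.
Σ = (-3) + (-75) + (195) + (-12) = 105
Signed area = Σ/2 = 52.5 (positive ⇒ counter-clockwise traversal).

52.5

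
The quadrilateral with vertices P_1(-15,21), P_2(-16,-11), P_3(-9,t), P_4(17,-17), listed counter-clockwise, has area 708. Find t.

-23

Write out the shoelace sum; only the two edges meeting at P_3 involve t:
2·Area = [((-16)·t − (-9)·(-11)) + ((-9)·(-17) − 17·t)] + 603
       = -33·t + 657 = 1416
⇒ t = -23.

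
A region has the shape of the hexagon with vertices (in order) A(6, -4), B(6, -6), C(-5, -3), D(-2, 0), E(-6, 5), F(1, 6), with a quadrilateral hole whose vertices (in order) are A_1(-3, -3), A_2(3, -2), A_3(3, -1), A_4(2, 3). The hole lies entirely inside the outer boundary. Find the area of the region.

Outer boundary:
Apply the shoelace formula: 2A = Σ (x_i·y_{i+1} − x_{i+1}·y_i), indices taken mod 6.
A→B: (6)(-6) − (6)(-4) = -12
B→C: (6)(-3) − (-5)(-6) = -48
C→D: (-5)(0) − (-2)(-3) = -6
D→E: (-2)(5) − (-6)(0) = -10
E→F: (-6)(6) − (1)(5) = -41
F→A: (1)(-4) − (6)(6) = -40
Σ = -157
Area = |Σ|/2 = 78.5.
Hole:
Apply the surveyor's formula: 2A = Σ (x_i·y_{i+1} − x_{i+1}·y_i), indices taken mod 4.
Σ = (15) + (3) + (11) + (3) = 32
Area = |Σ|/2 = 16.
Net area = 78.5 − 16 = 62.5.

62.5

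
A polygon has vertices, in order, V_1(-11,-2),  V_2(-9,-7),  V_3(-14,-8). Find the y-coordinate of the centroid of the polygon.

Apply the shoelace formula. First the cross-terms c_i = x_i·y_{i+1} − x_{i+1}·y_i:
  59, -26, -60  ⇒  2A = -27, A = -13.5.
Then Σ (y_i + y_{i+1})·c_i = 459, so ȳ = 459 / (6·(-13.5)) = -17/3.

-17/3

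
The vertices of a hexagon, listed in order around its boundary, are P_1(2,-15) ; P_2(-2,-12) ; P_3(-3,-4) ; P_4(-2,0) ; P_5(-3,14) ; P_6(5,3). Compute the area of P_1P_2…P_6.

Apply Gauss's area formula: 2A = Σ (x_i·y_{i+1} − x_{i+1}·y_i), indices taken mod 6.
Σ = (-54) + (-28) + (-8) + (-28) + (-79) + (-81) = -278
Area = |Σ|/2 = 139.

139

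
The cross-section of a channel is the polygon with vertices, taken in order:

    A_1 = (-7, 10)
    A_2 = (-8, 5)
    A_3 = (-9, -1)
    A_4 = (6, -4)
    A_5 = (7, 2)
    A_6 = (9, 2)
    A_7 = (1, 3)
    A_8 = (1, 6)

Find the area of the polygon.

Apply the surveyor's formula: 2A = Σ (x_i·y_{i+1} − x_{i+1}·y_i), indices taken mod 8.
Σ = (45) + (53) + (42) + (40) + (-4) + (25) + (3) + (52) = 256
Area = |Σ|/2 = 128.

128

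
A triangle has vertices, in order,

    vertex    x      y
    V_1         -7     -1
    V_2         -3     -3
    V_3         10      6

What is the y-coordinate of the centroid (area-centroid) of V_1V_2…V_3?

2/3

Apply Gauss's area formula. First the cross-terms c_i = x_i·y_{i+1} − x_{i+1}·y_i:
  18, 12, 32  ⇒  2A = 62, A = 31.
Then Σ (y_i + y_{i+1})·c_i = 124, so ȳ = 124 / (6·31) = 2/3.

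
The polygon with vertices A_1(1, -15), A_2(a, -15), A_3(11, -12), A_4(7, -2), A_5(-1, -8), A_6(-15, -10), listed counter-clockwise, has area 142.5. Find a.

Write out the shoelace sum; only the two edges meeting at A_2 involve a:
2·Area = [(1·(-15) − a·(-15)) + (a·(-12) − 11·(-15))] + 129
       = 3·a + 279 = 285
⇒ a = 2.

2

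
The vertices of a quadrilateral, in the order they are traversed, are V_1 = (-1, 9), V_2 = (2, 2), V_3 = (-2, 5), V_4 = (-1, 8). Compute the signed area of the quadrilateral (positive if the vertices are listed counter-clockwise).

Cross-terms: -20, 14, -11, -1  ⇒  Σ = -18
Signed area = Σ/2 = -9 (negative ⇒ clockwise traversal).

-9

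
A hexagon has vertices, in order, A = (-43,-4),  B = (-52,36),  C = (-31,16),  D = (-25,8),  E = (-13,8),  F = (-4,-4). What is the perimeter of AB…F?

146

|AB| = √((-9)² + (40)²) = √1681 = 41
|BC| = √((21)² + (-20)²) = √841 = 29
|CD| = √((6)² + (-8)²) = √100 = 10
|DE| = √((12)² + (0)²) = √144 = 12
|EF| = √((9)² + (-12)²) = √225 = 15
|FA| = √((-39)² + (0)²) = √1521 = 39
Perimeter = 41 + 29 + 10 + 12 + 15 + 39 = 146.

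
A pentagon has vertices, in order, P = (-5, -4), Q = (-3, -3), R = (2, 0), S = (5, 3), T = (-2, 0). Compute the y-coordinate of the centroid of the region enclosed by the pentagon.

-35/87

Apply the shoelace formula. First the cross-terms c_i = x_i·y_{i+1} − x_{i+1}·y_i:
  3, 6, 6, 6, 8  ⇒  2A = 29, A = 14.5.
Then Σ (y_i + y_{i+1})·c_i = -35, so ȳ = -35 / (6·14.5) = -35/87.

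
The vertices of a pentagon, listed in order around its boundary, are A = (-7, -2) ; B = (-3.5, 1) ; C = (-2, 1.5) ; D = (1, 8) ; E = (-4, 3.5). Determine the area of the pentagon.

16.625

Apply Gauss's area formula: 2A = Σ (x_i·y_{i+1} − x_{i+1}·y_i), indices taken mod 5.
A→B: (-7)(1) − (-3.5)(-2) = -14
B→C: (-3.5)(1.5) − (-2)(1) = -3.25
C→D: (-2)(8) − (1)(1.5) = -17.5
D→E: (1)(3.5) − (-4)(8) = 35.5
E→A: (-4)(-2) − (-7)(3.5) = 32.5
Σ = 33.25
Area = |Σ|/2 = 16.625.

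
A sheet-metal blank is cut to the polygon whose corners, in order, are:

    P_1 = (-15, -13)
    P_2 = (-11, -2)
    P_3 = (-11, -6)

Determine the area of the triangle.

Σ = (-113) + (44) + (53) = -16
Area = |Σ|/2 = 8.

8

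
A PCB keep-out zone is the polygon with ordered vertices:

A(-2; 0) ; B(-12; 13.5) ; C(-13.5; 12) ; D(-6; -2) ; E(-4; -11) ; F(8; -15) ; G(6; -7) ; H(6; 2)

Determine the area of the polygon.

204.125

Apply Gauss's area formula: 2A = Σ (x_i·y_{i+1} − x_{i+1}·y_i), indices taken mod 8.
Σ = (-27) + (38.25) + (99) + (58) + (148) + (34) + (54) + (4) = 408.25
Area = |Σ|/2 = 204.125.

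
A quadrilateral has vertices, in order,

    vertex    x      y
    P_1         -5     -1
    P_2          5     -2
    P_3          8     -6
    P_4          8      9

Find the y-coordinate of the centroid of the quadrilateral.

241/158

Apply Gauss's area formula. First the cross-terms c_i = x_i·y_{i+1} − x_{i+1}·y_i:
  15, -14, 120, 37  ⇒  2A = 158, A = 79.
Then Σ (y_i + y_{i+1})·c_i = 723, so ȳ = 723 / (6·79) = 241/158.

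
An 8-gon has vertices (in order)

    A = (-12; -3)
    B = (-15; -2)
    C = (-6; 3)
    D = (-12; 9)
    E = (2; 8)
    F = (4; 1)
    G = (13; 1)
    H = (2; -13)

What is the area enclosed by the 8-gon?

Cross-terms: -21, -57, -18, -114, -30, -9, -171, -162  ⇒  Σ = -582
Area = |Σ|/2 = 291.

291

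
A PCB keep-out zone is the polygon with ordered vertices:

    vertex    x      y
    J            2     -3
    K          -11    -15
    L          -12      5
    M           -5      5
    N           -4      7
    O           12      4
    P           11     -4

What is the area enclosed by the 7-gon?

282.5

Apply the shoelace formula: 2A = Σ (x_i·y_{i+1} − x_{i+1}·y_i), indices taken mod 7.
Σ = (-63) + (-235) + (-35) + (-15) + (-100) + (-92) + (-25) = -565
Area = |Σ|/2 = 282.5.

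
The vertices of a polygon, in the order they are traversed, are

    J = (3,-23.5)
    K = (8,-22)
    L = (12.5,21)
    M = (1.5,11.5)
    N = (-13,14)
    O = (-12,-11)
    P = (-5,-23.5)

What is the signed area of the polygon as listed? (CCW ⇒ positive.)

786.875

Apply the surveyor's formula: 2A = Σ (x_i·y_{i+1} − x_{i+1}·y_i), indices taken mod 7.
Σ = (122) + (443) + (112.25) + (170.5) + (311) + (227) + (188) = 1573.75
Signed area = Σ/2 = 786.875 (positive ⇒ counter-clockwise traversal).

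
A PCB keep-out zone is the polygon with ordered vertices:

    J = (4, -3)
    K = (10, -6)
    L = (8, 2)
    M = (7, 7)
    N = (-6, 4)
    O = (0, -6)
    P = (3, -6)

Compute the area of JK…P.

Apply the shoelace formula: 2A = Σ (x_i·y_{i+1} − x_{i+1}·y_i), indices taken mod 7.
Σ = (6) + (68) + (42) + (70) + (36) + (18) + (15) = 255
Area = |Σ|/2 = 127.5.

127.5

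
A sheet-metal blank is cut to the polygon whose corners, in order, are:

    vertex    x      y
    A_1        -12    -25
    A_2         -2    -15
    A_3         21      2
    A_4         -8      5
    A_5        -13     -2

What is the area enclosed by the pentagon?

Σ = (130) + (311) + (121) + (81) + (301) = 944
Area = |Σ|/2 = 472.

472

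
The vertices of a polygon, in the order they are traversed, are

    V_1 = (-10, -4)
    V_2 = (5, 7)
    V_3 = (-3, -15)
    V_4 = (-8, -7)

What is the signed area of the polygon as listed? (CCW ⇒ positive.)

Σ = (-50) + (-54) + (-99) + (-38) = -241
Signed area = Σ/2 = -120.5 (negative ⇒ clockwise traversal).

-120.5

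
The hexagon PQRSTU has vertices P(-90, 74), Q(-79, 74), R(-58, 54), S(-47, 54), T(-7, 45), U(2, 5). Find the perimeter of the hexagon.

248

|PQ| = √((11)² + (0)²) = √121 = 11
|QR| = √((21)² + (-20)²) = √841 = 29
|RS| = √((11)² + (0)²) = √121 = 11
|ST| = √((40)² + (-9)²) = √1681 = 41
|TU| = √((9)² + (-40)²) = √1681 = 41
|UP| = √((-92)² + (69)²) = √13225 = 115
Perimeter = 11 + 29 + 11 + 41 + 41 + 115 = 248.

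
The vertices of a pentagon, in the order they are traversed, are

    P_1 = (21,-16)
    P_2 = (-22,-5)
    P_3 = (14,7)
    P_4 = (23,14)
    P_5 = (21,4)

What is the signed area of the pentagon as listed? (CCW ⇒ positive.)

-564

Σ = (-457) + (-84) + (35) + (-202) + (-420) = -1128
Signed area = Σ/2 = -564 (negative ⇒ clockwise traversal).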